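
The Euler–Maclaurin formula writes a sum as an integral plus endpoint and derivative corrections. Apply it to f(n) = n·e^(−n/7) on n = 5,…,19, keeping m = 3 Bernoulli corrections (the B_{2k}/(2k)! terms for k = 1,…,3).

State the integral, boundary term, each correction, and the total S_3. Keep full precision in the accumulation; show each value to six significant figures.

S_3 ≈ 30.8957

∫_5^19 x·e^(−x/7) dx evaluates to 29.0636.
Boundary: ½(f(5) + f(19)) = ½(2.44771 + 1.25879) = 1.85325.
Integral + boundary = 30.9168.
k=1: B_{2}/(2)! × [f^{(1)}(19) − f^{(1)}(5)] = 1/12 × (-0.113575 − 0.139869) = -0.0211204.
After k=1: 30.8957.
k=2: B_{4}/(4)! × [f^{(3)}(19) − f^{(3)}(5)] = −1/720 × (0.000386311 − 0.0228358) = 3.11798e-05.
After k=2: 30.8957.
k=3: B_{6}/(6)! × [f^{(5)}(19) − f^{(5)}(5)] = 1/30240 × (6.30711e-05 − 0.000873817) = -2.68104e-08.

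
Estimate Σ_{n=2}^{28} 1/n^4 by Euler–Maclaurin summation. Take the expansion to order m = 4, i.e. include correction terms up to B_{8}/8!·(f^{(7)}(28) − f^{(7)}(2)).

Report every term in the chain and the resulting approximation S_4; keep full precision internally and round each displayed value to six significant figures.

The integral term ∫_2^28 1/x^4 dx = 0.0416515.
Boundary: ½(f(2) + f(28)) = ½(0.0625000 + 1.62693e-06) = 0.0312508.
So far: 0.0729023.
Correction k=1: B_{2}/2! · (f^{(1)}(28) − f^{(1)}(2)) = 1/12 · (-2.32418e-07 − (-0.125000)) = 0.0104166.
Partial sum through k=1: 0.0833189.
Correction k=2: B_{4}/4! · (f^{(3)}(28) − f^{(3)}(2)) = −1/720 · (-8.89355e-09 − (-0.937500)) = -0.00130208.
Partial sum through k=2: 0.0820169.
Correction k=3: B_{6}/6! · (f^{(5)}(28) − f^{(5)}(2)) = 1/30240 · (-6.35253e-10 − (-13.1250)) = 0.000434028.
Partial sum through k=3: 0.0824509.
Correction k=4: B_{8}/8! · (f^{(7)}(28) − f^{(7)}(2)) = −1/1209600 · (-7.29245e-11 − (-295.312)) = -0.000244141.

S_4 ≈ 0.0822067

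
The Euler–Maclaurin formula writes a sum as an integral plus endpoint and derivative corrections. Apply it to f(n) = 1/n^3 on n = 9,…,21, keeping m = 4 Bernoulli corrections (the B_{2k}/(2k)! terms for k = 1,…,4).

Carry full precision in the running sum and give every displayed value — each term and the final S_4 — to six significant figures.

S_4 ≈ 0.00581558

∫_9^21 1/x^3 dx evaluates to 0.00503905.
Boundary: ½(f(9) + f(21)) = ½(0.00137174 + 0.000107980) = 0.000739861.
Integral + boundary = 0.00577891.
k=1: B_{2}/(2)! × [f^{(1)}(21) − f^{(1)}(9)] = 1/12 × (-1.54257e-05 − (-0.000457247)) = 3.68185e-05.
Running total after k=1: 0.00581573.
k=2: B_{4}/(4)! × [f^{(3)}(21) − f^{(3)}(9)] = −1/720 × (-6.99577e-07 − (-0.000112901)) = -1.55835e-07.
Running total after k=2: 0.00581558.
k=3: B_{6}/(6)! × [f^{(5)}(21) − f^{(5)}(9)] = 1/30240 × (-6.66264e-08 − (-5.85410e-05)) = 1.93368e-09.
Running total after k=3: 0.00581558.
k=4: B_{8}/(8)! × [f^{(7)}(21) − f^{(7)}(9)] = −1/1209600 × (-1.08778e-08 − (-5.20365e-05)) = -4.30106e-11.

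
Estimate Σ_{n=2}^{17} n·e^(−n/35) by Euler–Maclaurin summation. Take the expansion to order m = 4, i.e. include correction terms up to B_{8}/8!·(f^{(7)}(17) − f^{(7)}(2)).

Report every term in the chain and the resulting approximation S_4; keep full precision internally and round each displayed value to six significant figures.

The integral term ∫_2^17 x·e^(−x/35) dx = 103.306.
Boundary: ½(f(2) + f(17)) = ½(1.88892 + 10.4594) = 6.17415.
So far: 109.480.
Correction k=1: B_{2}/2! · (f^{(1)}(17) − f^{(1)}(2)) = 1/12 · (0.316418 − 0.890490) = -0.0478393.
Partial sum through k=1: 109.432.
Correction k=2: B_{4}/4! · (f^{(3)}(17) − f^{(3)}(2)) = −1/720 · (0.00126280 − 0.00226890) = 1.39736e-06.
Partial sum through k=2: 109.432.
Correction k=3: B_{6}/6! · (f^{(5)}(17) − f^{(5)}(2)) = 1/30240 · (1.85086e-06 − 3.11092e-06) = -4.16687e-11.
Partial sum through k=3: 109.432.
Correction k=4: B_{8}/8! · (f^{(7)}(17) − f^{(7)}(2)) = −1/1209600 · (2.18030e-09 − 3.56708e-09) = 1.14648e-15.

S_4 ≈ 109.432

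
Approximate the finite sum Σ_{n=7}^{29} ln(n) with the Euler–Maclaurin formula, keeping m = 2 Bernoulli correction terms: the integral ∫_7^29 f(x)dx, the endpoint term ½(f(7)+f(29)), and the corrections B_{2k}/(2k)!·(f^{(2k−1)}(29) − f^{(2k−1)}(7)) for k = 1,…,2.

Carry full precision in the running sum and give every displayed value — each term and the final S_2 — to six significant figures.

S_2 ≈ 64.6778

∫_7^29 ln(x) dx evaluates to 62.0302.
Boundary: ½(f(7) + f(29)) = ½(1.94591 + 3.36730) = 2.65660.
Running total after boundary: 64.6868.
Order-1 term: 1/12 · (0.0344828 − 0.142857) = -0.00903120.
Partial sum through k=1: 64.6778.
Order-2 term: −1/720 · (8.20042e-05 − 0.00583090) = 7.98458e-06.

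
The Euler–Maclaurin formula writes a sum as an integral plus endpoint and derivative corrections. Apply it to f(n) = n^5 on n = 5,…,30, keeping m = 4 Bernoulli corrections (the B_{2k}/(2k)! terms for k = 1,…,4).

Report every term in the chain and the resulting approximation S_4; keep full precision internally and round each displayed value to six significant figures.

S_4 ≈ 1.33986e+08

Integral: ∫_5^30 x^5 dx = 1.21497e+08.
Boundary: ½(f(5) + f(30)) = ½(3125.00 + 2.43000e+07) = 1.21516e+07.
So far: 1.33649e+08.
Order-1 term: 1/12 · (4.05000e+06 − 3125.00) = 337240.
Partial sum through k=1: 1.33986e+08.
Order-2 term: −1/720 · (54000.0 − 1500.00) = -72.9167.
Partial sum through k=2: 1.33986e+08.
Order-3 term: 1/30240 · (120.000 − 120.000) = 0.00000.
Partial sum through k=3: 1.33986e+08.
Order-4 term: −1/1209600 · (0.00000 − 0.00000) = 0.00000.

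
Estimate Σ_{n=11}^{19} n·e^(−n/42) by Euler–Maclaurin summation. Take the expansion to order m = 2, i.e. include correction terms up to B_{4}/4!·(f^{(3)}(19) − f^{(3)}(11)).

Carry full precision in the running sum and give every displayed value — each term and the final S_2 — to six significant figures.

S_2 ≈ 93.6337

∫_11^19 x·e^(−x/42) dx evaluates to 83.3763.
½[f(11) + f(19)] = ½[8.46543 + 12.0861] = 10.2758.
Integral + boundary = 93.6520.
Correction k=1: B_{2}/2! · (f^{(1)}(19) − f^{(1)}(11)) = 1/12 · (0.348347 − 0.568027) = -0.0183066.
Running total after k=1: 93.6337.
Correction k=2: B_{4}/4! · (f^{(3)}(19) − f^{(3)}(11)) = −1/720 · (0.000918691 − 0.00119456) = 3.83145e-07.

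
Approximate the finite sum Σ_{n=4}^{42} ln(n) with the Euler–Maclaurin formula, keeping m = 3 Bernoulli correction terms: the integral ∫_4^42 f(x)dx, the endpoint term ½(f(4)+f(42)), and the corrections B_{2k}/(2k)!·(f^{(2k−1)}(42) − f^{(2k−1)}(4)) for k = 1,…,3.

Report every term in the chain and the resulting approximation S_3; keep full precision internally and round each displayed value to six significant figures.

S_3 ≈ 115.980

The integral term ∫_4^42 ln(x) dx = 113.437.
Boundary: ½(f(4) + f(42)) = ½(1.38629 + 3.73767) = 2.56198.
Running total after boundary: 115.999.
Correction k=1: B_{2}/2! · (f^{(1)}(42) − f^{(1)}(4)) = 1/12 · (0.0238095 − 0.250000) = -0.0188492.
Partial sum through k=1: 115.980.
Correction k=2: B_{4}/4! · (f^{(3)}(42) − f^{(3)}(4)) = −1/720 · (2.69949e-05 − 0.0312500) = 4.33653e-05.
Partial sum through k=2: 115.980.
Correction k=3: B_{6}/6! · (f^{(5)}(42) − f^{(5)}(4)) = 1/30240 · (1.83639e-07 − 0.0234375) = -7.75044e-07.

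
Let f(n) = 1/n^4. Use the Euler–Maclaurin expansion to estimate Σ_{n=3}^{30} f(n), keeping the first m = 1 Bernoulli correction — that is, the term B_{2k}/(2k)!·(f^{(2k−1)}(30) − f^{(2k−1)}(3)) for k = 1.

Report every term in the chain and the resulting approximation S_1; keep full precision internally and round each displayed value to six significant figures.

S_1 ≈ 0.0198785

Integral: ∫_3^30 1/x^4 dx = 0.0123333.
Endpoint term: (f(3) + f(30))/2 = (0.0123457 + 1.23457e-06)/2 = 0.00617346.
Running total after boundary: 0.0185068.
k=1: B_{2}/(2)! × [f^{(1)}(30) − f^{(1)}(3)] = 1/12 × (-1.64609e-07 − (-0.0164609)) = 0.00137173.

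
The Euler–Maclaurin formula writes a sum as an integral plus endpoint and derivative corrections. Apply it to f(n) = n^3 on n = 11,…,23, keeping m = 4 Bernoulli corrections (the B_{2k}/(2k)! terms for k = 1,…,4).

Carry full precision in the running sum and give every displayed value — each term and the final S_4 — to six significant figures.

Integral: ∫_11^23 x^3 dx = 66300.0.
Endpoint term: (f(11) + f(23))/2 = (1331.00 + 12167.0)/2 = 6749.00.
Integral + boundary = 73049.0.
k=1: B_{2}/(2)! × [f^{(1)}(23) − f^{(1)}(11)] = 1/12 × (1587.00 − 363.000) = 102.000.
Running total after k=1: 73151.0.
k=2: B_{4}/(4)! × [f^{(3)}(23) − f^{(3)}(11)] = −1/720 × (6.00000 − 6.00000) = 0.00000.
Running total after k=2: 73151.0.
k=3: B_{6}/(6)! × [f^{(5)}(23) − f^{(5)}(11)] = 1/30240 × (0.00000 − 0.00000) = 0.00000.
Running total after k=3: 73151.0.
k=4: B_{8}/(8)! × [f^{(7)}(23) − f^{(7)}(11)] = −1/1209600 × (0.00000 − 0.00000) = 0.00000.

S_4 ≈ 73151.0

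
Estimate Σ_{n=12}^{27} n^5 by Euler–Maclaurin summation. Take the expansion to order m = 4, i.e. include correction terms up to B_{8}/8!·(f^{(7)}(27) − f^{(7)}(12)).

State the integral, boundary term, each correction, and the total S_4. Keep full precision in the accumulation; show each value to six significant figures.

∫_12^27 x^5 dx evaluates to 6.40724e+07.
Boundary: ½(f(12) + f(27)) = ½(248832 + 1.43489e+07) = 7.29887e+06.
So far: 7.13713e+07.
Order-1 term: 1/12 · (2.65720e+06 − 103680) = 212794.
Partial sum through k=1: 7.15841e+07.
Order-2 term: −1/720 · (43740.0 − 8640.00) = -48.7500.
Partial sum through k=2: 7.15840e+07.
Order-3 term: 1/30240 · (120.000 − 120.000) = 0.00000.
Partial sum through k=3: 7.15840e+07.
Order-4 term: −1/1209600 · (0.00000 − 0.00000) = 0.00000.

S_4 ≈ 7.15840e+07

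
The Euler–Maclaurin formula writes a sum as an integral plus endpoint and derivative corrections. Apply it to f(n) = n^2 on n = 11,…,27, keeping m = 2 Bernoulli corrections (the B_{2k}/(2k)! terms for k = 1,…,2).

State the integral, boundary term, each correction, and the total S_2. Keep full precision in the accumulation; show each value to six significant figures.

The integral term ∫_11^27 x^2 dx = 6117.33.
Boundary: ½(f(11) + f(27)) = ½(121.000 + 729.000) = 425.000.
Integral + boundary = 6542.33.
Correction k=1: B_{2}/2! · (f^{(1)}(27) − f^{(1)}(11)) = 1/12 · (54.0000 − 22.0000) = 2.66667.
Partial sum through k=1: 6545.00.
Correction k=2: B_{4}/4! · (f^{(3)}(27) − f^{(3)}(11)) = −1/720 · (0.00000 − 0.00000) = 0.00000.

S_2 ≈ 6545.00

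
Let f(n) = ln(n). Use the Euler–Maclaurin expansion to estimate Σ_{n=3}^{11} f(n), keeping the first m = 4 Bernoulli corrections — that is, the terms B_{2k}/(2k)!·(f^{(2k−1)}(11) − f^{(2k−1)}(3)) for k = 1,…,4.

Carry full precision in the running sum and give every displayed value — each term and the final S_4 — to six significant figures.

Integral: ∫_3^11 ln(x) dx = 15.0810.
Endpoint term: (f(3) + f(11))/2 = (1.09861 + 2.39790)/2 = 1.74825.
Running total after boundary: 16.8293.
Order-1 term: 1/12 · (0.0909091 − 0.333333) = -0.0202020.
Running total after k=1: 16.8091.
Order-2 term: −1/720 · (0.00150263 − 0.0740741) = 0.000100794.
Running total after k=2: 16.8092.
Order-3 term: 1/30240 · (0.000149021 − 0.0987654) = -3.26112e-06.
Running total after k=3: 16.8092.
Order-4 term: −1/1209600 · (3.69474e-05 − 0.329218) = 2.72141e-07.

S_4 ≈ 16.8092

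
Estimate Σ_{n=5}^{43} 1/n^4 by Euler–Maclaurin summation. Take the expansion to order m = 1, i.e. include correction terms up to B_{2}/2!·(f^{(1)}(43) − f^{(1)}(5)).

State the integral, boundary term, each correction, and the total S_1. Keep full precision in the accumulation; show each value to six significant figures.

∫_5^43 1/x^4 dx evaluates to 0.00266247.
Endpoint term: (f(5) + f(43))/2 = (0.00160000 + 2.92500e-07)/2 = 0.000800146.
So far: 0.00346262.
k=1: B_{2}/(2)! × [f^{(1)}(43) − f^{(1)}(5)] = 1/12 × (-2.72093e-08 − (-0.00128000)) = 0.000106664.

S_1 ≈ 0.00356928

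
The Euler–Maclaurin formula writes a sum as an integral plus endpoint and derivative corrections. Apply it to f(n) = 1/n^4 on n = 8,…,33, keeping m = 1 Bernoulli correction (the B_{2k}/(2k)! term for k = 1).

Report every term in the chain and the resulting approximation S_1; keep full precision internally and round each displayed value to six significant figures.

S_1 ≈ 0.000774422

∫_8^33 1/x^4 dx evaluates to 0.000641766.
½[f(8) + f(33)] = ½[0.000244141 + 8.43226e-07] = 0.000122492.
Integral + boundary = 0.000764258.
Order-1 term: 1/12 · (-1.02209e-07 − (-0.000122070)) = 1.01640e-05.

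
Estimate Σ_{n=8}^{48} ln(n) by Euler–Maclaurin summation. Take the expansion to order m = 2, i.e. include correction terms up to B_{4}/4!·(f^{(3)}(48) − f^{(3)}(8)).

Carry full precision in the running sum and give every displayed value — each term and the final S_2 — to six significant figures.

S_2 ≈ 132.149

The integral term ∫_8^48 ln(x) dx = 129.182.
Endpoint term: (f(8) + f(48))/2 = (2.07944 + 3.87120)/2 = 2.97532.
Integral + boundary = 132.157.
k=1: B_{2}/(2)! × [f^{(1)}(48) − f^{(1)}(8)] = 1/12 × (0.0208333 − 0.125000) = -0.00868056.
After k=1: 132.149.
k=2: B_{4}/(4)! × [f^{(3)}(48) − f^{(3)}(8)] = −1/720 × (1.80845e-05 − 0.00390625) = 5.40023e-06.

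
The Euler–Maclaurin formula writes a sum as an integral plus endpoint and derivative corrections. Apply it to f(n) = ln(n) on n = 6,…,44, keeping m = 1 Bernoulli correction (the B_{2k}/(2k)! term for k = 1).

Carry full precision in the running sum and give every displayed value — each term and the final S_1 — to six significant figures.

S_1 ≈ 120.530

Integral: ∫_6^44 ln(x) dx = 117.754.
Endpoint term: (f(6) + f(44))/2 = (1.79176 + 3.78419)/2 = 2.78797.
Running total after boundary: 120.542.
Correction k=1: B_{2}/2! · (f^{(1)}(44) − f^{(1)}(6)) = 1/12 · (0.0227273 − 0.166667) = -0.0119949.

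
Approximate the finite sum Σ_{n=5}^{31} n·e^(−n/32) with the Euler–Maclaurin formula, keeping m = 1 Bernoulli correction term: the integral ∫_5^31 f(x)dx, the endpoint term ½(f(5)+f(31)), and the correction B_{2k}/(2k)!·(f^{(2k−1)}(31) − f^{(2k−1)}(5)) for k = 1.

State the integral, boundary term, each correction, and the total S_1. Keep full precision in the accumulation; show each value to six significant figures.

S_1 ≈ 255.504

The integral term ∫_5^31 x·e^(−x/32) dx = 247.542.
Boundary: ½(f(5) + f(31)) = ½(4.27673 + 11.7663) = 8.02150.
Integral + boundary = 255.563.
Order-1 term: 1/12 · (0.0118612 − 0.721698) = -0.0591530.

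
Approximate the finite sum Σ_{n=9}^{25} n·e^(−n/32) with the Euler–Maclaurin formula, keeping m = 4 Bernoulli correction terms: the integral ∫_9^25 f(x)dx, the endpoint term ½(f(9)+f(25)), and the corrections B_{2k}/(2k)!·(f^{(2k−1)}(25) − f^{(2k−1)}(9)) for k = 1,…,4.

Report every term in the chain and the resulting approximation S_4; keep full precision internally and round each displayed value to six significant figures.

S_4 ≈ 164.344

Integral: ∫_9^25 x·e^(−x/32) dx = 155.262.
Boundary: ½(f(9) + f(25)) = ½(6.79356 + 11.4458) = 9.11970.
Integral + boundary = 164.381.
k=1: B_{2}/(2)! × [f^{(1)}(25) − f^{(1)}(9)] = 1/12 × (0.100151 − 0.542541) = -0.0368658.
Running total after k=1: 164.344.
k=2: B_{4}/(4)! × [f^{(3)}(25) − f^{(3)}(9)] = −1/720 × (0.000992010 − 0.00200412) = 1.40571e-06.
Running total after k=2: 164.344.
k=3: B_{6}/(6)! × [f^{(5)}(25) − f^{(5)}(9)] = 1/30240 × (1.84201e-06 − 3.39689e-06) = -5.14181e-11.
Running total after k=3: 164.344.
k=4: B_{8}/(8)! × [f^{(7)}(25) − f^{(7)}(9)] = −1/1209600 × (2.65162e-09 − 4.72328e-09) = 1.71268e-15.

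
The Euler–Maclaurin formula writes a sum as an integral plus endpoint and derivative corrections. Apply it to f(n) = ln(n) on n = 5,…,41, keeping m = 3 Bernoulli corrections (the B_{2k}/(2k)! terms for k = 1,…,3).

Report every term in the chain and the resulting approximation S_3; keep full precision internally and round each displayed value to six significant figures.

S_3 ≈ 110.856

The integral term ∫_5^41 ln(x) dx = 108.209.
½[f(5) + f(41)] = ½[1.60944 + 3.71357] = 2.66150.
Running total after boundary: 110.871.
Correction k=1: B_{2}/2! · (f^{(1)}(41) − f^{(1)}(5)) = 1/12 · (0.0243902 − 0.200000) = -0.0146341.
Running total after k=1: 110.856.
Correction k=2: B_{4}/4! · (f^{(3)}(41) − f^{(3)}(5)) = −1/720 · (2.90187e-05 − 0.0160000) = 2.21819e-05.
Running total after k=2: 110.856.
Correction k=3: B_{6}/6! · (f^{(5)}(41) − f^{(5)}(5)) = 1/30240 · (2.07153e-07 − 0.00768000) = -2.53961e-07.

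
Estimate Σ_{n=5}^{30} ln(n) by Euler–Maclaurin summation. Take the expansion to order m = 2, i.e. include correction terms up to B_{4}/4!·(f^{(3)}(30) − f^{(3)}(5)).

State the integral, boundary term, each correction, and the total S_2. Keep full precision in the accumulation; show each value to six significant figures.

∫_5^30 ln(x) dx evaluates to 68.9887.
Endpoint term: (f(5) + f(30))/2 = (1.60944 + 3.40120)/2 = 2.50532.
Integral + boundary = 71.4940.
Correction k=1: B_{2}/2! · (f^{(1)}(30) − f^{(1)}(5)) = 1/12 · (0.0333333 − 0.200000) = -0.0138889.
Partial sum through k=1: 71.4802.
Correction k=2: B_{4}/4! · (f^{(3)}(30) − f^{(3)}(5)) = −1/720 · (7.40741e-05 − 0.0160000) = 2.21193e-05.

S_2 ≈ 71.4802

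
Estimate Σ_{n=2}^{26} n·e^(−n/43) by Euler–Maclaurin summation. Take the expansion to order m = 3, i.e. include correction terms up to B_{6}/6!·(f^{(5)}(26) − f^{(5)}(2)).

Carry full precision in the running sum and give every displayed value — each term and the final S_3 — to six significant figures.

Integral: ∫_2^26 x·e^(−x/43) dx = 226.293.
½[f(2) + f(26)] = ½[1.90911 + 14.2029] = 8.05600.
So far: 234.349.
k=1: B_{2}/(2)! × [f^{(1)}(26) − f^{(1)}(2)] = 1/12 × (0.215965 − 0.910156) = -0.0578492.
After k=1: 234.291.
k=2: B_{4}/(4)! × [f^{(3)}(26) − f^{(3)}(2)] = −1/720 × (0.000707677 − 0.00152475) = 1.13482e-06.
After k=2: 234.291.
k=3: B_{6}/(6)! × [f^{(5)}(26) − f^{(5)}(2)] = 1/30240 × (7.02300e-07 − 1.38305e-06) = -2.25115e-11.

S_3 ≈ 234.291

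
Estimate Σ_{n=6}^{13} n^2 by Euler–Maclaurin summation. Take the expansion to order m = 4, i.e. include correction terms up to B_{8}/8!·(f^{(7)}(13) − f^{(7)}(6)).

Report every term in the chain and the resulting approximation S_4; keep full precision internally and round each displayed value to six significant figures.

S_4 ≈ 764.000

The integral term ∫_6^13 x^2 dx = 660.333.
Endpoint term: (f(6) + f(13))/2 = (36.0000 + 169.000)/2 = 102.500.
Running total after boundary: 762.833.
k=1: B_{2}/(2)! × [f^{(1)}(13) − f^{(1)}(6)] = 1/12 × (26.0000 − 12.0000) = 1.16667.
After k=1: 764.000.
k=2: B_{4}/(4)! × [f^{(3)}(13) − f^{(3)}(6)] = −1/720 × (0.00000 − 0.00000) = 0.00000.
After k=2: 764.000.
k=3: B_{6}/(6)! × [f^{(5)}(13) − f^{(5)}(6)] = 1/30240 × (0.00000 − 0.00000) = 0.00000.
After k=3: 764.000.
k=4: B_{8}/(8)! × [f^{(7)}(13) − f^{(7)}(6)] = −1/1209600 × (0.00000 − 0.00000) = 0.00000.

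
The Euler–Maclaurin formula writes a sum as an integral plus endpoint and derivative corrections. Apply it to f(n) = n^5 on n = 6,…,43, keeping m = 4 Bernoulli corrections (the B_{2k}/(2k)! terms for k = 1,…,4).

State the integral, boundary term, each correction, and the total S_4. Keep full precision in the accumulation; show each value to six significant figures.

Integral: ∫_6^43 x^5 dx = 1.05355e+09.
Boundary: ½(f(6) + f(43)) = ½(7776.00 + 1.47008e+08) = 7.35081e+07.
Running total after boundary: 1.12706e+09.
k=1: B_{2}/(2)! × [f^{(1)}(43) − f^{(1)}(6)] = 1/12 × (1.70940e+07 − 6480.00) = 1.42396e+06.
Running total after k=1: 1.12848e+09.
k=2: B_{4}/(4)! × [f^{(3)}(43) − f^{(3)}(6)] = −1/720 × (110940 − 2160.00) = -151.083.
Running total after k=2: 1.12848e+09.
k=3: B_{6}/(6)! × [f^{(5)}(43) − f^{(5)}(6)] = 1/30240 × (120.000 − 120.000) = 0.00000.
Running total after k=3: 1.12848e+09.
k=4: B_{8}/(8)! × [f^{(7)}(43) − f^{(7)}(6)] = −1/1209600 × (0.00000 − 0.00000) = 0.00000.

S_4 ≈ 1.12848e+09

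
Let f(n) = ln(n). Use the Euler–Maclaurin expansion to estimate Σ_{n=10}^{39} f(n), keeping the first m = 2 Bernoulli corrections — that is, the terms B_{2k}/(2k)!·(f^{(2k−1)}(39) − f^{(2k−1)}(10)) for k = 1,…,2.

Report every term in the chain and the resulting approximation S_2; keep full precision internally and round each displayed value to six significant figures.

S_2 ≈ 93.8299

∫_10^39 ln(x) dx evaluates to 90.8531.
Endpoint term: (f(10) + f(39))/2 = (2.30259 + 3.66356)/2 = 2.98307.
So far: 93.8361.
k=1: B_{2}/(2)! × [f^{(1)}(39) − f^{(1)}(10)] = 1/12 × (0.0256410 − 0.100000) = -0.00619658.
After k=1: 93.8299.
k=2: B_{4}/(4)! × [f^{(3)}(39) − f^{(3)}(10)] = −1/720 × (3.37160e-05 − 0.00200000) = 2.73095e-06.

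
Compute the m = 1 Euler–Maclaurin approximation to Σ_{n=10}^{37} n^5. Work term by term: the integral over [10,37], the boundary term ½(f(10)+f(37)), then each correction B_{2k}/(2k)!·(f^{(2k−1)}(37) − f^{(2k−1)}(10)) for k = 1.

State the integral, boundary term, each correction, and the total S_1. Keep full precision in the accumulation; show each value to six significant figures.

The integral term ∫_10^37 x^5 dx = 4.27454e+08.
Boundary: ½(f(10) + f(37)) = ½(100000 + 6.93440e+07) = 3.47220e+07.
Running total after boundary: 4.62176e+08.
k=1: B_{2}/(2)! × [f^{(1)}(37) − f^{(1)}(10)] = 1/12 × (9.37080e+06 − 50000.0) = 776734.

S_1 ≈ 4.62953e+08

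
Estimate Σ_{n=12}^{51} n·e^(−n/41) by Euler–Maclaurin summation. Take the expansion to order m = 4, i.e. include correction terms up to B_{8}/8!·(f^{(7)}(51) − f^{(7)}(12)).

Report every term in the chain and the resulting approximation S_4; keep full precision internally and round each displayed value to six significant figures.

∫_12^51 x·e^(−x/41) dx evaluates to 534.314.
Endpoint term: (f(12) + f(51))/2 = (8.95510 + 14.7011)/2 = 11.8281.
Integral + boundary = 546.142.
Correction k=1: B_{2}/2! · (f^{(1)}(51) − f^{(1)}(12)) = 1/12 · (-0.0703066 − 0.527842) = -0.0498457.
After k=1: 546.093.
Correction k=2: B_{4}/4! · (f^{(3)}(51) − f^{(3)}(12)) = −1/720 · (0.000301135 − 0.00120188) = 1.25103e-06.
After k=2: 546.093.
Correction k=3: B_{6}/6! · (f^{(5)}(51) − f^{(5)}(12)) = 1/30240 · (3.83161e-07 − 1.24316e-06) = -2.84392e-11.
After k=3: 546.093.
Correction k=4: B_{8}/8! · (f^{(7)}(51) − f^{(7)}(12)) = −1/1209600 · (3.49305e-10 − 1.05374e-09) = 5.82373e-16.

S_4 ≈ 546.093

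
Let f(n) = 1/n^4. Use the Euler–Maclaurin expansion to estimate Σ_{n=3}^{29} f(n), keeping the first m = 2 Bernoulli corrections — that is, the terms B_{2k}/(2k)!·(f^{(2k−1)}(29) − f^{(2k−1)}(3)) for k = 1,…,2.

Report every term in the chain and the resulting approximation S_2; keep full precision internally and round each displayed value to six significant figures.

The integral term ∫_3^29 1/x^4 dx = 0.0123320.
Endpoint term: (f(3) + f(29))/2 = (0.0123457 + 1.41387e-06)/2 = 0.00617355.
So far: 0.0185056.
Correction k=1: B_{2}/2! · (f^{(1)}(29) − f^{(1)}(3)) = 1/12 · (-1.95016e-07 − (-0.0164609)) = 0.00137173.
Running total after k=1: 0.0198773.
Correction k=2: B_{4}/4! · (f^{(3)}(29) − f^{(3)}(3)) = −1/720 · (-6.95657e-09 − (-0.0548697)) = -7.62079e-05.

S_2 ≈ 0.0198011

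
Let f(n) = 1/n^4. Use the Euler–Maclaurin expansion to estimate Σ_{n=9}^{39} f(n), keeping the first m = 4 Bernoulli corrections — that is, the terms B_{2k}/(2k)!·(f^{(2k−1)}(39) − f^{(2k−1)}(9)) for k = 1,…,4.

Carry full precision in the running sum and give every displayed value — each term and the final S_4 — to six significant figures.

Integral: ∫_9^39 1/x^4 dx = 0.000451628.
½[f(9) + f(39)] = ½[0.000152416 + 4.32257e-07] = 7.64240e-05.
Integral + boundary = 0.000528052.
k=1: B_{2}/(2)! × [f^{(1)}(39) − f^{(1)}(9)] = 1/12 × (-4.43340e-08 − (-6.77404e-05)) = 5.64133e-06.
Running total after k=1: 0.000533693.
k=2: B_{4}/(4)! × [f^{(3)}(39) − f^{(3)}(9)] = −1/720 × (-8.74438e-10 − (-2.50890e-05)) = -3.48446e-08.
Running total after k=2: 0.000533659.
k=3: B_{6}/(6)! × [f^{(5)}(39) − f^{(5)}(9)] = 1/30240 × (-3.21950e-11 − (-1.73455e-05)) = 5.73593e-10.
Running total after k=3: 0.000533659.
k=4: B_{8}/(8)! × [f^{(7)}(39) − f^{(7)}(9)] = −1/1209600 × (-1.90503e-12 − (-1.92728e-05)) = -1.59332e-11.

S_4 ≈ 0.000533659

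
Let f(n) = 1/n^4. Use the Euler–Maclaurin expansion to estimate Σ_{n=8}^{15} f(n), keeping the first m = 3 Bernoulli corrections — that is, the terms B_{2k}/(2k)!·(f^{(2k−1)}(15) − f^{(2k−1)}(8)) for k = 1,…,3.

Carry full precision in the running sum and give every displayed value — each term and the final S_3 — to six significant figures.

S_3 ≈ 0.000693880

∫_8^15 1/x^4 dx evaluates to 0.000552276.
Endpoint term: (f(8) + f(15))/2 = (0.000244141 + 1.97531e-05)/2 = 0.000131947.
So far: 0.000684223.
Correction k=1: B_{2}/2! · (f^{(1)}(15) − f^{(1)}(8)) = 1/12 · (-5.26749e-06 − (-0.000122070)) = 9.73357e-06.
Partial sum through k=1: 0.000693957.
Correction k=2: B_{4}/4! · (f^{(3)}(15) − f^{(3)}(8)) = −1/720 · (-7.02332e-07 − (-5.72205e-05)) = -7.84974e-08.
Partial sum through k=2: 0.000693878.
Correction k=3: B_{6}/6! · (f^{(5)}(15) − f^{(5)}(8)) = 1/30240 · (-1.74803e-07 − (-5.00679e-05)) = 1.64990e-09.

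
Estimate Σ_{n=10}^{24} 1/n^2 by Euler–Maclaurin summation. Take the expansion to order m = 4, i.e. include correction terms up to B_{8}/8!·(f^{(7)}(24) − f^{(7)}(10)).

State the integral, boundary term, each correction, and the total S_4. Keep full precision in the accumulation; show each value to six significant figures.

S_4 ≈ 0.0643557

∫_10^24 1/x^2 dx evaluates to 0.0583333.
½[f(10) + f(24)] = ½[0.0100000 + 0.00173611] = 0.00586806.
Running total after boundary: 0.0642014.
Order-1 term: 1/12 · (-0.000144676 − (-0.00200000)) = 0.000154610.
Running total after k=1: 0.0643560.
Order-2 term: −1/720 · (-3.01408e-06 − (-0.000240000)) = -3.29147e-07.
Running total after k=2: 0.0643557.
Order-3 term: 1/30240 · (-1.56983e-07 − (-7.20000e-05)) = 2.37576e-09.
Running total after k=3: 0.0643557.
Order-4 term: −1/1209600 · (-1.52623e-08 − (-4.03200e-05)) = -3.33207e-11.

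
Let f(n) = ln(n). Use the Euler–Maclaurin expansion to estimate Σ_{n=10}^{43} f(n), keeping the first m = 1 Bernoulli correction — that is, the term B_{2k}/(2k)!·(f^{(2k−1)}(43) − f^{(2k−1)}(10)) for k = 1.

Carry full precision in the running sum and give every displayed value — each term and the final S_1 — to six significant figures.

S_1 ≈ 108.731

The integral term ∫_10^43 ln(x) dx = 105.706.
½[f(10) + f(43)] = ½[2.30259 + 3.76120] = 3.03189.
Integral + boundary = 108.738.
Correction k=1: B_{2}/2! · (f^{(1)}(43) − f^{(1)}(10)) = 1/12 · (0.0232558 − 0.100000) = -0.00639535.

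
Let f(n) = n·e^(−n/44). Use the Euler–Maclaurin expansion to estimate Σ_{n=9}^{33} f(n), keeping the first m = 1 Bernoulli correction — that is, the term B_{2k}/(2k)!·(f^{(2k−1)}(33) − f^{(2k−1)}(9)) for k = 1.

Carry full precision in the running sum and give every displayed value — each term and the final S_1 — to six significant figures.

Integral: ∫_9^33 x·e^(−x/44) dx = 300.243.
½[f(9) + f(33)] = ½[7.33516 + 15.5881] = 11.4616.
Running total after boundary: 311.705.
Correction k=1: B_{2}/2! · (f^{(1)}(33) − f^{(1)}(9)) = 1/12 · (0.118092 − 0.648310) = -0.0441848.

S_1 ≈ 311.661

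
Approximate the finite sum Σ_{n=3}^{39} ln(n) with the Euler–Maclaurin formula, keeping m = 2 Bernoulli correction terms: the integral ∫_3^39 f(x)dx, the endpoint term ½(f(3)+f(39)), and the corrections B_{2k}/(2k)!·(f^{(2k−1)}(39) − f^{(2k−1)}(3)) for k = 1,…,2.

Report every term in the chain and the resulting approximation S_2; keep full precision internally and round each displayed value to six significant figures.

∫_3^39 ln(x) dx evaluates to 103.583.
½[f(3) + f(39)] = ½[1.09861 + 3.66356] = 2.38109.
So far: 105.964.
Correction k=1: B_{2}/2! · (f^{(1)}(39) − f^{(1)}(3)) = 1/12 · (0.0256410 − 0.333333) = -0.0256410.
Running total after k=1: 105.939.
Correction k=2: B_{4}/4! · (f^{(3)}(39) − f^{(3)}(3)) = −1/720 · (3.37160e-05 − 0.0740741) = 0.000102834.

S_2 ≈ 105.939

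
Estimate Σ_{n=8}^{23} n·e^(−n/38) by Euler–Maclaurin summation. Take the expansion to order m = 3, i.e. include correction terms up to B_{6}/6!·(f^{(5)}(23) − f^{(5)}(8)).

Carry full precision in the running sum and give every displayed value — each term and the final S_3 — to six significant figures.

The integral term ∫_8^23 x·e^(−x/38) dx = 150.688.
Endpoint term: (f(8) + f(23))/2 = (6.48126 + 12.5564)/2 = 9.51883.
So far: 160.207.
Correction k=1: B_{2}/2! · (f^{(1)}(23) − f^{(1)}(8)) = 1/12 · (0.215499 − 0.639598) = -0.0353416.
Running total after k=1: 160.172.
Correction k=2: B_{4}/4! · (f^{(3)}(23) − f^{(3)}(8)) = −1/720 · (0.000905374 − 0.00156504) = 9.16198e-07.
Running total after k=2: 160.172.
Correction k=3: B_{6}/6! · (f^{(5)}(23) − f^{(5)}(8)) = 1/30240 · (1.15063e-06 − 1.86090e-06) = -2.34877e-11.

S_3 ≈ 160.172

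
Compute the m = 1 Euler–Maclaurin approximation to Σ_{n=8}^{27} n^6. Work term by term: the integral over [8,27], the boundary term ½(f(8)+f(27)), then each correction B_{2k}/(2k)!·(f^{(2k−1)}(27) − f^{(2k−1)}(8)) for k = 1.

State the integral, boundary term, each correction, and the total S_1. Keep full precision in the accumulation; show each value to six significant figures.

∫_8^27 x^6 dx evaluates to 1.49404e+09.
Endpoint term: (f(8) + f(27))/2 = (262144 + 3.87420e+08)/2 = 1.93841e+08.
Running total after boundary: 1.68788e+09.
k=1: B_{2}/(2)! × [f^{(1)}(27) − f^{(1)}(8)] = 1/12 × (8.60934e+07 − 196608) = 7.15807e+06.

S_1 ≈ 1.69504e+09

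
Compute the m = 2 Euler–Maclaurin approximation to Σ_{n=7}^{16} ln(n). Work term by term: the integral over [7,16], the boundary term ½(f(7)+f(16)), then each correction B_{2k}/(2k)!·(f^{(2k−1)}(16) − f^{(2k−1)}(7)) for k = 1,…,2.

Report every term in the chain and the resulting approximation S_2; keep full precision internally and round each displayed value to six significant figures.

The integral term ∫_7^16 ln(x) dx = 21.7400.
Boundary: ½(f(7) + f(16)) = ½(1.94591 + 2.77259) = 2.35925.
So far: 24.0993.
Order-1 term: 1/12 · (0.0625000 − 0.142857) = -0.00669643.
Running total after k=1: 24.0926.
Order-2 term: −1/720 · (0.000488281 − 0.00583090) = 7.42031e-06.

S_2 ≈ 24.0926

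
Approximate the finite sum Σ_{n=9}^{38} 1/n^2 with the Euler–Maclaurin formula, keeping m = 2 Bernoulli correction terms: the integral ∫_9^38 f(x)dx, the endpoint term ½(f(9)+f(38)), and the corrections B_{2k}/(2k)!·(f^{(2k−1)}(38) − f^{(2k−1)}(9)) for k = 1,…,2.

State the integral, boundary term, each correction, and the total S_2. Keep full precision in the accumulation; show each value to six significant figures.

S_2 ≈ 0.0915394

Integral: ∫_9^38 1/x^2 dx = 0.0847953.
Endpoint term: (f(9) + f(38))/2 = (0.0123457 + 0.000692521)/2 = 0.00651910.
So far: 0.0913144.
k=1: B_{2}/(2)! × [f^{(1)}(38) − f^{(1)}(9)] = 1/12 × (-3.64485e-05 − (-0.00274348)) = 0.000225586.
After k=1: 0.0915400.
k=2: B_{4}/(4)! × [f^{(3)}(38) − f^{(3)}(9)] = −1/720 × (-3.02896e-07 − (-0.000406442)) = -5.64082e-07.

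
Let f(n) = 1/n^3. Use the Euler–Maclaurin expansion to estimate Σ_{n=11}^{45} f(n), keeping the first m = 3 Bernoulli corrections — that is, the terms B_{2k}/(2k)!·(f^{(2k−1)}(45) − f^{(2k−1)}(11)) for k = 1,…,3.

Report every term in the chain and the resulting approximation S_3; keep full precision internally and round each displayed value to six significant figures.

Integral: ∫_11^45 1/x^3 dx = 0.00388532.
Boundary: ½(f(11) + f(45)) = ½(0.000751315 + 1.09739e-05) = 0.000381144.
Integral + boundary = 0.00426646.
Order-1 term: 1/12 · (-7.31596e-07 − (-0.000204904)) = 1.70144e-05.
After k=1: 0.00428348.
Order-2 term: −1/720 · (-7.22564e-09 − (-3.38684e-05)) = -4.70295e-08.
After k=2: 0.00428343.
Order-3 term: 1/30240 · (-1.49865e-10 − (-1.17560e-05)) = 3.88751e-10.

S_3 ≈ 0.00428343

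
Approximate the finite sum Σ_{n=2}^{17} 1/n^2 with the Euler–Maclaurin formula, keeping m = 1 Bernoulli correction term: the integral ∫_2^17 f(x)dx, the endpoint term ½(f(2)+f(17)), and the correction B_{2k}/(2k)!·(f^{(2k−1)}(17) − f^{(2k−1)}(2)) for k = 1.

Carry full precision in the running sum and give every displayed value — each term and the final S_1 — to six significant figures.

S_1 ≈ 0.588706

∫_2^17 1/x^2 dx evaluates to 0.441176.
Boundary: ½(f(2) + f(17)) = ½(0.250000 + 0.00346021) = 0.126730.
Integral + boundary = 0.567907.
Correction k=1: B_{2}/2! · (f^{(1)}(17) − f^{(1)}(2)) = 1/12 · (-0.000407083 − (-0.250000)) = 0.0207994.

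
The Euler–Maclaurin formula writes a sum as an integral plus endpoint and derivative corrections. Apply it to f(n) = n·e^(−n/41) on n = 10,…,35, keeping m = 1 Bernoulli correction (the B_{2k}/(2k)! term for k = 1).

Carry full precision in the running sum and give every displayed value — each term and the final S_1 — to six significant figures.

Integral: ∫_10^35 x·e^(−x/41) dx = 311.471.
½[f(10) + f(35)] = ½[7.83564 + 14.9049] = 11.3703.
So far: 322.841.
Correction k=1: B_{2}/2! · (f^{(1)}(35) − f^{(1)}(10)) = 1/12 · (0.0623201 − 0.592451) = -0.0441776.

S_1 ≈ 322.797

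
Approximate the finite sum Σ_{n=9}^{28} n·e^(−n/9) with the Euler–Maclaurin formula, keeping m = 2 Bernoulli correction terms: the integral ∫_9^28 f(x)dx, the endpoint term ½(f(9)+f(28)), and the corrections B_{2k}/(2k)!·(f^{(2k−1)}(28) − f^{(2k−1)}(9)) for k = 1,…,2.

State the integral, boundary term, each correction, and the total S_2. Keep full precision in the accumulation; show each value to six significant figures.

∫_9^28 x·e^(−x/9) dx evaluates to 44.7608.
Endpoint term: (f(9) + f(28))/2 = (3.31091 + 1.24744)/2 = 2.27918.
So far: 47.0400.
Correction k=1: B_{2}/2! · (f^{(1)}(28) − f^{(1)}(9)) = 1/12 · (-0.0940530 − 0.00000) = -0.00783775.
Partial sum through k=1: 47.0322.
Correction k=2: B_{4}/4! · (f^{(3)}(28) − f^{(3)}(9)) = −1/720 · (-6.11131e-05 − 0.00908344) = 1.27008e-05.

S_2 ≈ 47.0322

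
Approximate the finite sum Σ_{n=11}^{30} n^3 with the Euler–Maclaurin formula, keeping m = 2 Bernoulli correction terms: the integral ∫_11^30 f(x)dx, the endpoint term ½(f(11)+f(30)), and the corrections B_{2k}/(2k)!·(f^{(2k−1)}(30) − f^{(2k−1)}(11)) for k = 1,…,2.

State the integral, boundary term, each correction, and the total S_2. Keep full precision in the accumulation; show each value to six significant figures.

S_2 ≈ 213200

∫_11^30 x^3 dx evaluates to 198840.
½[f(11) + f(30)] = ½[1331.00 + 27000.0] = 14165.5.
So far: 213005.
Order-1 term: 1/12 · (2700.00 − 363.000) = 194.750.
Partial sum through k=1: 213200.
Order-2 term: −1/720 · (6.00000 − 6.00000) = 0.00000.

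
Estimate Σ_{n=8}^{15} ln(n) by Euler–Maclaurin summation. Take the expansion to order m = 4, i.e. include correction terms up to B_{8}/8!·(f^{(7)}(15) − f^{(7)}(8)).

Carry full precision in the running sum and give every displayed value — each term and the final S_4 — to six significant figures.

∫_8^15 ln(x) dx evaluates to 16.9852.
Endpoint term: (f(8) + f(15))/2 = (2.07944 + 2.70805)/2 = 2.39375.
Running total after boundary: 19.3790.
k=1: B_{2}/(2)! × [f^{(1)}(15) − f^{(1)}(8)] = 1/12 × (0.0666667 − 0.125000) = -0.00486111.
Partial sum through k=1: 19.3741.
k=2: B_{4}/(4)! × [f^{(3)}(15) − f^{(3)}(8)] = −1/720 × (0.000592593 − 0.00390625) = 4.60230e-06.
Partial sum through k=2: 19.3741.
k=3: B_{6}/(6)! × [f^{(5)}(15) − f^{(5)}(8)] = 1/30240 × (3.16049e-05 − 0.000732422) = -2.31752e-08.
Partial sum through k=3: 19.3741.
k=4: B_{8}/(8)! × [f^{(7)}(15) − f^{(7)}(8)] = −1/1209600 × (4.21399e-06 − 0.000343323) = 2.80348e-10.

S_4 ≈ 19.3741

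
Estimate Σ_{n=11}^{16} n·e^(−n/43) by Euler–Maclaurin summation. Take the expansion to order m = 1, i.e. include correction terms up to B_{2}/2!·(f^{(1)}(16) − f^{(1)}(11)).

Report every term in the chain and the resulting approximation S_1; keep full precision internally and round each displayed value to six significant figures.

S_1 ≈ 58.9240

The integral term ∫_11^16 x·e^(−x/43) dx = 49.1631.
Endpoint term: (f(11) + f(16))/2 = (8.51715 + 11.0286)/2 = 9.77289.
So far: 58.9360.
Correction k=1: B_{2}/2! · (f^{(1)}(16) − f^{(1)}(11)) = 1/12 · (0.432810 − 0.576213) = -0.0119502.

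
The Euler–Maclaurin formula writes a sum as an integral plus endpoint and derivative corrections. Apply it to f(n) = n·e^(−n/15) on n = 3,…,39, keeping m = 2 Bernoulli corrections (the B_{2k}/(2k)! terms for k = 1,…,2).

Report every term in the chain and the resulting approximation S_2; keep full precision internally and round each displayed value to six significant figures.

The integral term ∫_3^39 x·e^(−x/15) dx = 160.896.
Boundary: ½(f(3) + f(39)) = ½(2.45619 + 2.89667) = 2.67643.
So far: 163.572.
Correction k=1: B_{2}/2! · (f^{(1)}(39) − f^{(1)}(3)) = 1/12 · (-0.118838 − 0.654985) = -0.0644852.
Running total after k=1: 163.508.
Correction k=2: B_{4}/4! · (f^{(3)}(39) − f^{(3)}(3)) = −1/720 · (0.000132042 − 0.0101886) = 1.39675e-05.

S_2 ≈ 163.508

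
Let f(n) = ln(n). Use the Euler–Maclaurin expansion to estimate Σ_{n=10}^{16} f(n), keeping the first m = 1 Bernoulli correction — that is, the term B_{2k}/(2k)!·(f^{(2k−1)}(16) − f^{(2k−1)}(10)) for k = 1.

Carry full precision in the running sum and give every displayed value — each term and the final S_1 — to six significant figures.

The integral term ∫_10^16 ln(x) dx = 15.3356.
Endpoint term: (f(10) + f(16))/2 = (2.30259 + 2.77259)/2 = 2.53759.
Integral + boundary = 17.8732.
k=1: B_{2}/(2)! × [f^{(1)}(16) − f^{(1)}(10)] = 1/12 × (0.0625000 − 0.100000) = -0.00312500.

S_1 ≈ 17.8700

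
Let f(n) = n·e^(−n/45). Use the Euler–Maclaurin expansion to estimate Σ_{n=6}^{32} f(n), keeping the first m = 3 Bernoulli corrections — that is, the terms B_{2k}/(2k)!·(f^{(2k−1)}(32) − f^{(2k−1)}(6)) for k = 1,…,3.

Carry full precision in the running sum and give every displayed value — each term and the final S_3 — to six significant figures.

S_3 ≈ 317.299

The integral term ∫_6^32 x·e^(−x/45) dx = 306.867.
½[f(6) + f(32)] = ½[5.25104 + 15.7151] = 10.4831.
Integral + boundary = 317.350.
Correction k=1: B_{2}/2! · (f^{(1)}(32) − f^{(1)}(6)) = 1/12 · (0.141873 − 0.758484) = -0.0513842.
After k=1: 317.299.
Correction k=2: B_{4}/4! · (f^{(3)}(32) − f^{(3)}(6)) = −1/720 · (0.000555096 − 0.00123893) = 9.49767e-07.
After k=2: 317.299.
Correction k=3: B_{6}/6! · (f^{(5)}(32) − f^{(5)}(6)) = 1/30240 · (5.13645e-07 − 1.03867e-06) = -1.73618e-11.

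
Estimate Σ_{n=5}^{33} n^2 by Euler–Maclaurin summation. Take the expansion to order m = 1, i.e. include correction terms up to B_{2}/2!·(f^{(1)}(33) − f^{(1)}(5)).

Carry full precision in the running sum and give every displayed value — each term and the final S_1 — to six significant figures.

The integral term ∫_5^33 x^2 dx = 11937.3.
½[f(5) + f(33)] = ½[25.0000 + 1089.00] = 557.000.
Integral + boundary = 12494.3.
Order-1 term: 1/12 · (66.0000 − 10.0000) = 4.66667.

S_1 ≈ 12499.0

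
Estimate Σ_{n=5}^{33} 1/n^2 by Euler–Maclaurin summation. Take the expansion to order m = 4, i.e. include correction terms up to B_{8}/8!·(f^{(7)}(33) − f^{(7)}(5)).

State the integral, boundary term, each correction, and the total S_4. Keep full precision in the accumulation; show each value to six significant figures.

Integral: ∫_5^33 1/x^2 dx = 0.169697.
Endpoint term: (f(5) + f(33))/2 = (0.0400000 + 0.000918274)/2 = 0.0204591.
Running total after boundary: 0.190156.
k=1: B_{2}/(2)! × [f^{(1)}(33) − f^{(1)}(5)] = 1/12 × (-5.56529e-05 − (-0.0160000)) = 0.00132870.
Partial sum through k=1: 0.191485.
k=2: B_{4}/(4)! × [f^{(3)}(33) − f^{(3)}(5)] = −1/720 × (-6.13256e-07 − (-0.00768000)) = -1.06658e-05.
Partial sum through k=2: 0.191474.
k=3: B_{6}/(6)! × [f^{(5)}(33) − f^{(5)}(5)] = 1/30240 × (-1.68941e-08 − (-0.00921600)) = 3.04761e-07.
Partial sum through k=3: 0.191474.
k=4: B_{8}/(8)! × [f^{(7)}(33) − f^{(7)}(5)] = −1/1209600 × (-8.68750e-10 − (-0.0206438)) = -1.70667e-08.

S_4 ≈ 0.191474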